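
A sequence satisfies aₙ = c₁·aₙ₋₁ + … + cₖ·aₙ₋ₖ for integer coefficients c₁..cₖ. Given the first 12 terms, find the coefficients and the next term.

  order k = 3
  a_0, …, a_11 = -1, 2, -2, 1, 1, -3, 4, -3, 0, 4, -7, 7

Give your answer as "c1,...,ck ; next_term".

-1,0,1 ; -3

  a_3 = -1·-2 + 0·2 + 1·-1 = 1
  a_4 = -1·1 + 0·-2 + 1·2 = 1
  a_5 = -1·1 + 0·1 + 1·-2 = -3
  a_6 = -1·-3 + 0·1 + 1·1 = 4
  a_7 = -1·4 + 0·-3 + 1·1 = -3
  a_8 = -1·-3 + 0·4 + 1·-3 = 0
  a_9 = -1·0 + 0·-3 + 1·4 = 4
  a_10 = -1·4 + 0·0 + 1·-3 = -7
  a_11 = -1·-7 + 0·4 + 1·0 = 7
  a_12 = -1·7 + 0·-7 + 1·4 = -3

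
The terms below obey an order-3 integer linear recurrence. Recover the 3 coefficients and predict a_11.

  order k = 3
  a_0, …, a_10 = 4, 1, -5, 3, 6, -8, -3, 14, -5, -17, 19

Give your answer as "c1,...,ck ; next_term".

0,-1,1 ; 12

  a_3 = 0·-5 + -1·1 + 1·4 = 3
  a_4 = 0·3 + -1·-5 + 1·1 = 6
  a_5 = 0·6 + -1·3 + 1·-5 = -8
  a_6 = 0·-8 + -1·6 + 1·3 = -3
  a_7 = 0·-3 + -1·-8 + 1·6 = 14
  a_8 = 0·14 + -1·-3 + 1·-8 = -5
  a_9 = 0·-5 + -1·14 + 1·-3 = -17
  a_10 = 0·-17 + -1·-5 + 1·14 = 19
  a_11 = 0·19 + -1·-17 + 1·-5 = 12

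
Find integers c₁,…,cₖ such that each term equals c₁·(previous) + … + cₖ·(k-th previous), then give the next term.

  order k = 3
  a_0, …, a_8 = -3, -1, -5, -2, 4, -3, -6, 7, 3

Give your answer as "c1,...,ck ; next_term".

  a_3 = 0·-5 + -1·-1 + 1·-3 = -2
  a_4 = 0·-2 + -1·-5 + 1·-1 = 4
  a_5 = 0·4 + -1·-2 + 1·-5 = -3
  a_6 = 0·-3 + -1·4 + 1·-2 = -6
  a_7 = 0·-6 + -1·-3 + 1·4 = 7
  a_8 = 0·7 + -1·-6 + 1·-3 = 3
  a_9 = 0·3 + -1·7 + 1·-6 = -13

0,-1,1 ; -13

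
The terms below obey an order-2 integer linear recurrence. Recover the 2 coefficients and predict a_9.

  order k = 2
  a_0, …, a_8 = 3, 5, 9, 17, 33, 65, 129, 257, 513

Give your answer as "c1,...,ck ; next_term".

  a_2 = 3·5 + -2·3 = 9
  a_3 = 3·9 + -2·5 = 17
  a_4 = 3·17 + -2·9 = 33
  a_5 = 3·33 + -2·17 = 65
  a_6 = 3·65 + -2·33 = 129
  a_7 = 3·129 + -2·65 = 257
  a_8 = 3·257 + -2·129 = 513
  a_9 = 3·513 + -2·257 = 1025

3,-2 ; 1025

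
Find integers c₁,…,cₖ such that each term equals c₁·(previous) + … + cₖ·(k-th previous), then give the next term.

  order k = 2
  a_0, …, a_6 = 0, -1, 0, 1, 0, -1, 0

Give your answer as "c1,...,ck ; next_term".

  a_2 = 0·-1 + -1·0 = 0
  a_3 = 0·0 + -1·-1 = 1
  a_4 = 0·1 + -1·0 = 0
  a_5 = 0·0 + -1·1 = -1
  a_6 = 0·-1 + -1·0 = 0
  a_7 = 0·0 + -1·-1 = 1

0,-1 ; 1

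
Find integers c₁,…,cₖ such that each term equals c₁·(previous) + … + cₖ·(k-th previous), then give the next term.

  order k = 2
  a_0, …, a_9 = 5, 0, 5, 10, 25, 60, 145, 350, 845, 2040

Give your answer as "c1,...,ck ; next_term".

  a_2 = 2·0 + 1·5 = 5
  a_3 = 2·5 + 1·0 = 10
  a_4 = 2·10 + 1·5 = 25
  a_5 = 2·25 + 1·10 = 60
  a_6 = 2·60 + 1·25 = 145
  a_7 = 2·145 + 1·60 = 350
  a_8 = 2·350 + 1·145 = 845
  a_9 = 2·845 + 1·350 = 2040
  a_10 = 2·2040 + 1·845 = 4925

2,1 ; 4925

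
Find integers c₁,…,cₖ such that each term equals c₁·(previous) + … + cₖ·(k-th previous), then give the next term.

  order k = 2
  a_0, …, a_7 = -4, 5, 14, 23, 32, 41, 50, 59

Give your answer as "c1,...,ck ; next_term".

  a_2 = 2·5 + -1·-4 = 14
  a_3 = 2·14 + -1·5 = 23
  a_4 = 2·23 + -1·14 = 32
  a_5 = 2·32 + -1·23 = 41
  a_6 = 2·41 + -1·32 = 50
  a_7 = 2·50 + -1·41 = 59
  a_8 = 2·59 + -1·50 = 68

2,-1 ; 68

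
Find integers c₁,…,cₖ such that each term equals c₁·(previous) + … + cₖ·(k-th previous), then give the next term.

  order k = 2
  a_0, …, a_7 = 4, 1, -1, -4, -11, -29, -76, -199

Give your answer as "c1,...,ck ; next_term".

3,-1 ; -521

  a_2 = 3·1 + -1·4 = -1
  a_3 = 3·-1 + -1·1 = -4
  a_4 = 3·-4 + -1·-1 = -11
  a_5 = 3·-11 + -1·-4 = -29
  a_6 = 3·-29 + -1·-11 = -76
  a_7 = 3·-76 + -1·-29 = -199
  a_8 = 3·-199 + -1·-76 = -521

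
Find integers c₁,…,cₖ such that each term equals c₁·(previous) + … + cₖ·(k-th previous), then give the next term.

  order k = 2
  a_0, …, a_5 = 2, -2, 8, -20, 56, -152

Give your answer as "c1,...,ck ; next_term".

-2,2 ; 416

  a_2 = -2·-2 + 2·2 = 8
  a_3 = -2·8 + 2·-2 = -20
  a_4 = -2·-20 + 2·8 = 56
  a_5 = -2·56 + 2·-20 = -152
  a_6 = -2·-152 + 2·56 = 416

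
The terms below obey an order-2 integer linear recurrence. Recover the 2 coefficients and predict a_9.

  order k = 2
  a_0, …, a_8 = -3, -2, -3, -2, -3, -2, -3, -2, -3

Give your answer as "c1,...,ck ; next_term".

0,1 ; -2

  a_2 = 0·-2 + 1·-3 = -3
  a_3 = 0·-3 + 1·-2 = -2
  a_4 = 0·-2 + 1·-3 = -3
  a_5 = 0·-3 + 1·-2 = -2
  a_6 = 0·-2 + 1·-3 = -3
  a_7 = 0·-3 + 1·-2 = -2
  a_8 = 0·-2 + 1·-3 = -3
  a_9 = 0·-3 + 1·-2 = -2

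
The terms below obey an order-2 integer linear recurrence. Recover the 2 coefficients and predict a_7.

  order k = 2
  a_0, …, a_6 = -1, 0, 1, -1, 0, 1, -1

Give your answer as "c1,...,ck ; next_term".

-1,-1 ; 0

  a_2 = -1·0 + -1·-1 = 1
  a_3 = -1·1 + -1·0 = -1
  a_4 = -1·-1 + -1·1 = 0
  a_5 = -1·0 + -1·-1 = 1
  a_6 = -1·1 + -1·0 = -1
  a_7 = -1·-1 + -1·1 = 0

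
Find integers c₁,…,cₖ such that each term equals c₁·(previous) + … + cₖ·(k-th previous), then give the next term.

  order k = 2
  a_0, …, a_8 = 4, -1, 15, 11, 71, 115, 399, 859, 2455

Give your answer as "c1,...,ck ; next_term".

  a_2 = 1·-1 + 4·4 = 15
  a_3 = 1·15 + 4·-1 = 11
  a_4 = 1·11 + 4·15 = 71
  a_5 = 1·71 + 4·11 = 115
  a_6 = 1·115 + 4·71 = 399
  a_7 = 1·399 + 4·115 = 859
  a_8 = 1·859 + 4·399 = 2455
  a_9 = 1·2455 + 4·859 = 5891

1,4 ; 5891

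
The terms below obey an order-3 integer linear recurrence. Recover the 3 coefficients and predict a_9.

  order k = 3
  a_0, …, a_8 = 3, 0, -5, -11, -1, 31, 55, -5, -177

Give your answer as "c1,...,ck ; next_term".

1,-2,-2 ; -277

  a_3 = 1·-5 + -2·0 + -2·3 = -11
  a_4 = 1·-11 + -2·-5 + -2·0 = -1
  a_5 = 1·-1 + -2·-11 + -2·-5 = 31
  a_6 = 1·31 + -2·-1 + -2·-11 = 55
  a_7 = 1·55 + -2·31 + -2·-1 = -5
  a_8 = 1·-5 + -2·55 + -2·31 = -177
  a_9 = 1·-177 + -2·-5 + -2·55 = -277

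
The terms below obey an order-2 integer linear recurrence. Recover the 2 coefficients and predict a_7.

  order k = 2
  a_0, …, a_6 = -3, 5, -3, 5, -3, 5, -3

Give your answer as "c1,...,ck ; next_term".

0,1 ; 5

  a_2 = 0·5 + 1·-3 = -3
  a_3 = 0·-3 + 1·5 = 5
  a_4 = 0·5 + 1·-3 = -3
  a_5 = 0·-3 + 1·5 = 5
  a_6 = 0·5 + 1·-3 = -3
  a_7 = 0·-3 + 1·5 = 5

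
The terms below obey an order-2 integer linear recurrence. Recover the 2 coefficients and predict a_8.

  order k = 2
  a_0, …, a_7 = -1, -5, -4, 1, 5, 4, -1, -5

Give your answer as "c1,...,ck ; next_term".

  a_2 = 1·-5 + -1·-1 = -4
  a_3 = 1·-4 + -1·-5 = 1
  a_4 = 1·1 + -1·-4 = 5
  a_5 = 1·5 + -1·1 = 4
  a_6 = 1·4 + -1·5 = -1
  a_7 = 1·-1 + -1·4 = -5
  a_8 = 1·-5 + -1·-1 = -4

1,-1 ; -4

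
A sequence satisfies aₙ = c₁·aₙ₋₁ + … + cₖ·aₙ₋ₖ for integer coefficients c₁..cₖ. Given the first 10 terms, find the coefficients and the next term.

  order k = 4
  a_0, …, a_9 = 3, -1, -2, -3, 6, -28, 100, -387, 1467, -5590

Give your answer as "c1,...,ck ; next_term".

-3,3,0,1 ; 21271

  a_4 = -3·-3 + 3·-2 + 0·-1 + 1·3 = 6
  a_5 = -3·6 + 3·-3 + 0·-2 + 1·-1 = -28
  a_6 = -3·-28 + 3·6 + 0·-3 + 1·-2 = 100
  a_7 = -3·100 + 3·-28 + 0·6 + 1·-3 = -387
  a_8 = -3·-387 + 3·100 + 0·-28 + 1·6 = 1467
  a_9 = -3·1467 + 3·-387 + 0·100 + 1·-28 = -5590
  a_10 = -3·-5590 + 3·1467 + 0·-387 + 1·100 = 21271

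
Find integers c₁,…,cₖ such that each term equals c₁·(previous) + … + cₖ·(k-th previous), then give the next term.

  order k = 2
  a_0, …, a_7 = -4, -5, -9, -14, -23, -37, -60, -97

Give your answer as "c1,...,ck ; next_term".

  a_2 = 1·-5 + 1·-4 = -9
  a_3 = 1·-9 + 1·-5 = -14
  a_4 = 1·-14 + 1·-9 = -23
  a_5 = 1·-23 + 1·-14 = -37
  a_6 = 1·-37 + 1·-23 = -60
  a_7 = 1·-60 + 1·-37 = -97
  a_8 = 1·-97 + 1·-60 = -157

1,1 ; -157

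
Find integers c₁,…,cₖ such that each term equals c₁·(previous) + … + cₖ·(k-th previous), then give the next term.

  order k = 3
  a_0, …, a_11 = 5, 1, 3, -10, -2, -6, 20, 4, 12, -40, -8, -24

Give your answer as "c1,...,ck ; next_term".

0,0,-2 ; 80

  a_3 = 0·3 + 0·1 + -2·5 = -10
  a_4 = 0·-10 + 0·3 + -2·1 = -2
  a_5 = 0·-2 + 0·-10 + -2·3 = -6
  a_6 = 0·-6 + 0·-2 + -2·-10 = 20
  a_7 = 0·20 + 0·-6 + -2·-2 = 4
  a_8 = 0·4 + 0·20 + -2·-6 = 12
  a_9 = 0·12 + 0·4 + -2·20 = -40
  a_10 = 0·-40 + 0·12 + -2·4 = -8
  a_11 = 0·-8 + 0·-40 + -2·12 = -24
  a_12 = 0·-24 + 0·-8 + -2·-40 = 80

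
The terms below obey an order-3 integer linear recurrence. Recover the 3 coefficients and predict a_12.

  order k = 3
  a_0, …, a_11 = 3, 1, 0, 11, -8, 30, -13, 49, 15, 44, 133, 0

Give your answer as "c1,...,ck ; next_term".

  a_3 = -1·0 + 2·1 + 3·3 = 11
  a_4 = -1·11 + 2·0 + 3·1 = -8
  a_5 = -1·-8 + 2·11 + 3·0 = 30
  a_6 = -1·30 + 2·-8 + 3·11 = -13
  a_7 = -1·-13 + 2·30 + 3·-8 = 49
  a_8 = -1·49 + 2·-13 + 3·30 = 15
  a_9 = -1·15 + 2·49 + 3·-13 = 44
  a_10 = -1·44 + 2·15 + 3·49 = 133
  a_11 = -1·133 + 2·44 + 3·15 = 0
  a_12 = -1·0 + 2·133 + 3·44 = 398

-1,2,3 ; 398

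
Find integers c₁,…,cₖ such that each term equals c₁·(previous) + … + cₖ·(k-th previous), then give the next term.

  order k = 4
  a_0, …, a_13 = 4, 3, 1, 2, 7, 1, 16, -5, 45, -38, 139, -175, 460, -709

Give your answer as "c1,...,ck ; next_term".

  a_4 = -1·2 + 2·1 + 1·3 + 1·4 = 7
  a_5 = -1·7 + 2·2 + 1·1 + 1·3 = 1
  a_6 = -1·1 + 2·7 + 1·2 + 1·1 = 16
  a_7 = -1·16 + 2·1 + 1·7 + 1·2 = -5
  a_8 = -1·-5 + 2·16 + 1·1 + 1·7 = 45
  a_9 = -1·45 + 2·-5 + 1·16 + 1·1 = -38
  a_10 = -1·-38 + 2·45 + 1·-5 + 1·16 = 139
  a_11 = -1·139 + 2·-38 + 1·45 + 1·-5 = -175
  a_12 = -1·-175 + 2·139 + 1·-38 + 1·45 = 460
  a_13 = -1·460 + 2·-175 + 1·139 + 1·-38 = -709
  a_14 = -1·-709 + 2·460 + 1·-175 + 1·139 = 1593

-1,2,1,1 ; 1593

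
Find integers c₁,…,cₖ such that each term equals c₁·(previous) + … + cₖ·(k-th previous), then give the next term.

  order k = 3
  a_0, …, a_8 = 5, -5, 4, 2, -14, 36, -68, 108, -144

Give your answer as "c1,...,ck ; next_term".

  a_3 = -2·4 + 0·-5 + 2·5 = 2
  a_4 = -2·2 + 0·4 + 2·-5 = -14
  a_5 = -2·-14 + 0·2 + 2·4 = 36
  a_6 = -2·36 + 0·-14 + 2·2 = -68
  a_7 = -2·-68 + 0·36 + 2·-14 = 108
  a_8 = -2·108 + 0·-68 + 2·36 = -144
  a_9 = -2·-144 + 0·108 + 2·-68 = 152

-2,0,2 ; 152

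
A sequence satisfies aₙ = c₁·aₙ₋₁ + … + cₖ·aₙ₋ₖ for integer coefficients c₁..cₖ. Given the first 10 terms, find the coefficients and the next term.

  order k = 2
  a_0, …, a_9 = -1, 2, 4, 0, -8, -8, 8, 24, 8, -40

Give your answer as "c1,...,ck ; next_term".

1,-2 ; -56

  a_2 = 1·2 + -2·-1 = 4
  a_3 = 1·4 + -2·2 = 0
  a_4 = 1·0 + -2·4 = -8
  a_5 = 1·-8 + -2·0 = -8
  a_6 = 1·-8 + -2·-8 = 8
  a_7 = 1·8 + -2·-8 = 24
  a_8 = 1·24 + -2·8 = 8
  a_9 = 1·8 + -2·24 = -40
  a_10 = 1·-40 + -2·8 = -56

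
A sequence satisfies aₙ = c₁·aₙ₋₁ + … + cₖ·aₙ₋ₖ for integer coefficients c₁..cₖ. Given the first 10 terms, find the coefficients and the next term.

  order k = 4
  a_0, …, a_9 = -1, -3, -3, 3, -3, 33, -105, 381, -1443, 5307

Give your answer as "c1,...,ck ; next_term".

  a_4 = -3·3 + 2·-3 + -3·-3 + -3·-1 = -3
  a_5 = -3·-3 + 2·3 + -3·-3 + -3·-3 = 33
  a_6 = -3·33 + 2·-3 + -3·3 + -3·-3 = -105
  a_7 = -3·-105 + 2·33 + -3·-3 + -3·3 = 381
  a_8 = -3·381 + 2·-105 + -3·33 + -3·-3 = -1443
  a_9 = -3·-1443 + 2·381 + -3·-105 + -3·33 = 5307
  a_10 = -3·5307 + 2·-1443 + -3·381 + -3·-105 = -19635

-3,2,-3,-3 ; -19635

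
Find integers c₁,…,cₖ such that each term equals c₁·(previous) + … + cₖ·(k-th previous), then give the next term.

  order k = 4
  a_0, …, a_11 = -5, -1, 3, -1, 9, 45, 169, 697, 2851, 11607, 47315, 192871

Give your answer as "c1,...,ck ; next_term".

  a_4 = 4·-1 + 0·3 + 2·-1 + -3·-5 = 9
  a_5 = 4·9 + 0·-1 + 2·3 + -3·-1 = 45
  a_6 = 4·45 + 0·9 + 2·-1 + -3·3 = 169
  a_7 = 4·169 + 0·45 + 2·9 + -3·-1 = 697
  a_8 = 4·697 + 0·169 + 2·45 + -3·9 = 2851
  a_9 = 4·2851 + 0·697 + 2·169 + -3·45 = 11607
  a_10 = 4·11607 + 0·2851 + 2·697 + -3·169 = 47315
  a_11 = 4·47315 + 0·11607 + 2·2851 + -3·697 = 192871
  a_12 = 4·192871 + 0·47315 + 2·11607 + -3·2851 = 786145

4,0,2,-3 ; 786145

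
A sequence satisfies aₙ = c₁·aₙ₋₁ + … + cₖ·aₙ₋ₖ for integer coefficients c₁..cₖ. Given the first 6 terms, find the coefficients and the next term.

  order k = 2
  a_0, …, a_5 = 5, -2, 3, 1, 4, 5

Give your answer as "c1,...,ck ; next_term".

  a_2 = 1·-2 + 1·5 = 3
  a_3 = 1·3 + 1·-2 = 1
  a_4 = 1·1 + 1·3 = 4
  a_5 = 1·4 + 1·1 = 5
  a_6 = 1·5 + 1·4 = 9

1,1 ; 9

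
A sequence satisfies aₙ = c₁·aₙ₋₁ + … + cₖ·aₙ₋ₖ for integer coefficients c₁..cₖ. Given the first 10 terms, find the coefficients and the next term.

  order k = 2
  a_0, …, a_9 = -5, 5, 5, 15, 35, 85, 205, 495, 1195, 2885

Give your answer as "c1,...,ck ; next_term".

2,1 ; 6965

  a_2 = 2·5 + 1·-5 = 5
  a_3 = 2·5 + 1·5 = 15
  a_4 = 2·15 + 1·5 = 35
  a_5 = 2·35 + 1·15 = 85
  a_6 = 2·85 + 1·35 = 205
  a_7 = 2·205 + 1·85 = 495
  a_8 = 2·495 + 1·205 = 1195
  a_9 = 2·1195 + 1·495 = 2885
  a_10 = 2·2885 + 1·1195 = 6965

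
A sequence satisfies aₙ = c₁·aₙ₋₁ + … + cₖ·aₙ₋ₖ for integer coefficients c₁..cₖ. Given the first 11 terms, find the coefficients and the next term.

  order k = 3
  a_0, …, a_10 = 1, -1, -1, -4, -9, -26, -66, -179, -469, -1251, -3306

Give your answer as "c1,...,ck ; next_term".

1,4,1 ; -8779

  a_3 = 1·-1 + 4·-1 + 1·1 = -4
  a_4 = 1·-4 + 4·-1 + 1·-1 = -9
  a_5 = 1·-9 + 4·-4 + 1·-1 = -26
  a_6 = 1·-26 + 4·-9 + 1·-4 = -66
  a_7 = 1·-66 + 4·-26 + 1·-9 = -179
  a_8 = 1·-179 + 4·-66 + 1·-26 = -469
  a_9 = 1·-469 + 4·-179 + 1·-66 = -1251
  a_10 = 1·-1251 + 4·-469 + 1·-179 = -3306
  a_11 = 1·-3306 + 4·-1251 + 1·-469 = -8779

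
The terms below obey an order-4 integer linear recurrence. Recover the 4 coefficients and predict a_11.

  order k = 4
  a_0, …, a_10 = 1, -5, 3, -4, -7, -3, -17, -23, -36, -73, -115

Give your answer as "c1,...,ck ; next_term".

  a_4 = 1·-4 + 1·3 + 1·-5 + -1·1 = -7
  a_5 = 1·-7 + 1·-4 + 1·3 + -1·-5 = -3
  a_6 = 1·-3 + 1·-7 + 1·-4 + -1·3 = -17
  a_7 = 1·-17 + 1·-3 + 1·-7 + -1·-4 = -23
  a_8 = 1·-23 + 1·-17 + 1·-3 + -1·-7 = -36
  a_9 = 1·-36 + 1·-23 + 1·-17 + -1·-3 = -73
  a_10 = 1·-73 + 1·-36 + 1·-23 + -1·-17 = -115
  a_11 = 1·-115 + 1·-73 + 1·-36 + -1·-23 = -201

1,1,1,-1 ; -201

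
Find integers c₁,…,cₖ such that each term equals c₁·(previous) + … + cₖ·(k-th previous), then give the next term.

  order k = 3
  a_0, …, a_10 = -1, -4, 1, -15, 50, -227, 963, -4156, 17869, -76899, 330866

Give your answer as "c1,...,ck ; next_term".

  a_3 = -4·1 + 2·-4 + 3·-1 = -15
  a_4 = -4·-15 + 2·1 + 3·-4 = 50
  a_5 = -4·50 + 2·-15 + 3·1 = -227
  a_6 = -4·-227 + 2·50 + 3·-15 = 963
  a_7 = -4·963 + 2·-227 + 3·50 = -4156
  a_8 = -4·-4156 + 2·963 + 3·-227 = 17869
  a_9 = -4·17869 + 2·-4156 + 3·963 = -76899
  a_10 = -4·-76899 + 2·17869 + 3·-4156 = 330866
  a_11 = -4·330866 + 2·-76899 + 3·17869 = -1423655

-4,2,3 ; -1423655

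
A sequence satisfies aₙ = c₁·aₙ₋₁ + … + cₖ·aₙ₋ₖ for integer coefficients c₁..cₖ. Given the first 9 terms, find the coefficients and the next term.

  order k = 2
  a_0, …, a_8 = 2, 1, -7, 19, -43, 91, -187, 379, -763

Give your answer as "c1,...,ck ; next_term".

-3,-2 ; 1531

  a_2 = -3·1 + -2·2 = -7
  a_3 = -3·-7 + -2·1 = 19
  a_4 = -3·19 + -2·-7 = -43
  a_5 = -3·-43 + -2·19 = 91
  a_6 = -3·91 + -2·-43 = -187
  a_7 = -3·-187 + -2·91 = 379
  a_8 = -3·379 + -2·-187 = -763
  a_9 = -3·-763 + -2·379 = 1531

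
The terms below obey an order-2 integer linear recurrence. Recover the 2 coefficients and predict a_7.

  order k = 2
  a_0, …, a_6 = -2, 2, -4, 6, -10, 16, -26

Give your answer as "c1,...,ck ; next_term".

-1,1 ; 42

  a_2 = -1·2 + 1·-2 = -4
  a_3 = -1·-4 + 1·2 = 6
  a_4 = -1·6 + 1·-4 = -10
  a_5 = -1·-10 + 1·6 = 16
  a_6 = -1·16 + 1·-10 = -26
  a_7 = -1·-26 + 1·16 = 42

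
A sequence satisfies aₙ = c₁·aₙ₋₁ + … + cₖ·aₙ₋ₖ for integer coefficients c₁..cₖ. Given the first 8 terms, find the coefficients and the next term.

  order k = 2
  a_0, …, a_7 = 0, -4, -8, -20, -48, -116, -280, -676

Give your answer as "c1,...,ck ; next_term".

2,1 ; -1632

  a_2 = 2·-4 + 1·0 = -8
  a_3 = 2·-8 + 1·-4 = -20
  a_4 = 2·-20 + 1·-8 = -48
  a_5 = 2·-48 + 1·-20 = -116
  a_6 = 2·-116 + 1·-48 = -280
  a_7 = 2·-280 + 1·-116 = -676
  a_8 = 2·-676 + 1·-280 = -1632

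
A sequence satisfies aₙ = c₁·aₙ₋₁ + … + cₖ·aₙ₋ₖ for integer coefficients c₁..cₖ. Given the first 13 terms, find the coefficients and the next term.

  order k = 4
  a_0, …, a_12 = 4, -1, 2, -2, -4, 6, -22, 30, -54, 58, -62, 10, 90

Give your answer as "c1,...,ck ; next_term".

  a_4 = -1·-2 + 2·2 + 2·-1 + -2·4 = -4
  a_5 = -1·-4 + 2·-2 + 2·2 + -2·-1 = 6
  a_6 = -1·6 + 2·-4 + 2·-2 + -2·2 = -22
  a_7 = -1·-22 + 2·6 + 2·-4 + -2·-2 = 30
  a_8 = -1·30 + 2·-22 + 2·6 + -2·-4 = -54
  a_9 = -1·-54 + 2·30 + 2·-22 + -2·6 = 58
  a_10 = -1·58 + 2·-54 + 2·30 + -2·-22 = -62
  a_11 = -1·-62 + 2·58 + 2·-54 + -2·30 = 10
  a_12 = -1·10 + 2·-62 + 2·58 + -2·-54 = 90
  a_13 = -1·90 + 2·10 + 2·-62 + -2·58 = -310

-1,2,2,-2 ; -310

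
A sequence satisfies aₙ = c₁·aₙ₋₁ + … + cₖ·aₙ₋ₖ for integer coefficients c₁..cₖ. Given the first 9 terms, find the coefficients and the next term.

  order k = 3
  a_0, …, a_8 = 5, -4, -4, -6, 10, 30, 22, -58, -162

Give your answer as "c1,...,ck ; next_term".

1,-2,-2 ; -90

  a_3 = 1·-4 + -2·-4 + -2·5 = -6
  a_4 = 1·-6 + -2·-4 + -2·-4 = 10
  a_5 = 1·10 + -2·-6 + -2·-4 = 30
  a_6 = 1·30 + -2·10 + -2·-6 = 22
  a_7 = 1·22 + -2·30 + -2·10 = -58
  a_8 = 1·-58 + -2·22 + -2·30 = -162
  a_9 = 1·-162 + -2·-58 + -2·22 = -90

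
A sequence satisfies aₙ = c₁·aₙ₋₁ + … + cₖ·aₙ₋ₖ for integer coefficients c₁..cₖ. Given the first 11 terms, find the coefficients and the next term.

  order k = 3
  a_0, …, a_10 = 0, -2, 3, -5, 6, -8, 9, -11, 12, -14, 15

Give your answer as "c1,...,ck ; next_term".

-1,1,1 ; -17

  a_3 = -1·3 + 1·-2 + 1·0 = -5
  a_4 = -1·-5 + 1·3 + 1·-2 = 6
  a_5 = -1·6 + 1·-5 + 1·3 = -8
  a_6 = -1·-8 + 1·6 + 1·-5 = 9
  a_7 = -1·9 + 1·-8 + 1·6 = -11
  a_8 = -1·-11 + 1·9 + 1·-8 = 12
  a_9 = -1·12 + 1·-11 + 1·9 = -14
  a_10 = -1·-14 + 1·12 + 1·-11 = 15
  a_11 = -1·15 + 1·-14 + 1·12 = -17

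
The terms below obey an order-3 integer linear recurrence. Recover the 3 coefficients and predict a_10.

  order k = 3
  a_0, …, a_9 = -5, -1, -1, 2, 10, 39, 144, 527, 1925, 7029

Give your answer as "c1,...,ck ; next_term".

  a_3 = 4·-1 + -1·-1 + -1·-5 = 2
  a_4 = 4·2 + -1·-1 + -1·-1 = 10
  a_5 = 4·10 + -1·2 + -1·-1 = 39
  a_6 = 4·39 + -1·10 + -1·2 = 144
  a_7 = 4·144 + -1·39 + -1·10 = 527
  a_8 = 4·527 + -1·144 + -1·39 = 1925
  a_9 = 4·1925 + -1·527 + -1·144 = 7029
  a_10 = 4·7029 + -1·1925 + -1·527 = 25664

4,-1,-1 ; 25664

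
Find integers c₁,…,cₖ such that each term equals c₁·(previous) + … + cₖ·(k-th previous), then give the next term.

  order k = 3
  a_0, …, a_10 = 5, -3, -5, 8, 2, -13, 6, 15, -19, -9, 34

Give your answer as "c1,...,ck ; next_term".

  a_3 = 0·-5 + -1·-3 + 1·5 = 8
  a_4 = 0·8 + -1·-5 + 1·-3 = 2
  a_5 = 0·2 + -1·8 + 1·-5 = -13
  a_6 = 0·-13 + -1·2 + 1·8 = 6
  a_7 = 0·6 + -1·-13 + 1·2 = 15
  a_8 = 0·15 + -1·6 + 1·-13 = -19
  a_9 = 0·-19 + -1·15 + 1·6 = -9
  a_10 = 0·-9 + -1·-19 + 1·15 = 34
  a_11 = 0·34 + -1·-9 + 1·-19 = -10

0,-1,1 ; -10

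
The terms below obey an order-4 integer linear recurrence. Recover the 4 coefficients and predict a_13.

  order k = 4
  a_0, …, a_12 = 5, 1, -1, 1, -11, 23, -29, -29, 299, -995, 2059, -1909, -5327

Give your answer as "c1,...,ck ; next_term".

-3,-3,4,-3 ; 32929

  a_4 = -3·1 + -3·-1 + 4·1 + -3·5 = -11
  a_5 = -3·-11 + -3·1 + 4·-1 + -3·1 = 23
  a_6 = -3·23 + -3·-11 + 4·1 + -3·-1 = -29
  a_7 = -3·-29 + -3·23 + 4·-11 + -3·1 = -29
  a_8 = -3·-29 + -3·-29 + 4·23 + -3·-11 = 299
  a_9 = -3·299 + -3·-29 + 4·-29 + -3·23 = -995
  a_10 = -3·-995 + -3·299 + 4·-29 + -3·-29 = 2059
  a_11 = -3·2059 + -3·-995 + 4·299 + -3·-29 = -1909
  a_12 = -3·-1909 + -3·2059 + 4·-995 + -3·299 = -5327
  a_13 = -3·-5327 + -3·-1909 + 4·2059 + -3·-995 = 32929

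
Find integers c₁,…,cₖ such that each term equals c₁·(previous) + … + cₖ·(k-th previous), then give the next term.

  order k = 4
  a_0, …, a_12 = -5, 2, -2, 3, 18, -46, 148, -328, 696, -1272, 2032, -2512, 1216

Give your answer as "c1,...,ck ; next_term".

  a_4 = -2·3 + 2·-2 + 4·2 + -4·-5 = 18
  a_5 = -2·18 + 2·3 + 4·-2 + -4·2 = -46
  a_6 = -2·-46 + 2·18 + 4·3 + -4·-2 = 148
  a_7 = -2·148 + 2·-46 + 4·18 + -4·3 = -328
  a_8 = -2·-328 + 2·148 + 4·-46 + -4·18 = 696
  a_9 = -2·696 + 2·-328 + 4·148 + -4·-46 = -1272
  a_10 = -2·-1272 + 2·696 + 4·-328 + -4·148 = 2032
  a_11 = -2·2032 + 2·-1272 + 4·696 + -4·-328 = -2512
  a_12 = -2·-2512 + 2·2032 + 4·-1272 + -4·696 = 1216
  a_13 = -2·1216 + 2·-2512 + 4·2032 + -4·-1272 = 5760

-2,2,4,-4 ; 5760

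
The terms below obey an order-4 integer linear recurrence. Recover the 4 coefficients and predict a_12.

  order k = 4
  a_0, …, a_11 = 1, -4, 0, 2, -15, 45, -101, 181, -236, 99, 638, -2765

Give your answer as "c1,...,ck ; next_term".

-3,-2,2,-1 ; 7453

  a_4 = -3·2 + -2·0 + 2·-4 + -1·1 = -15
  a_5 = -3·-15 + -2·2 + 2·0 + -1·-4 = 45
  a_6 = -3·45 + -2·-15 + 2·2 + -1·0 = -101
  a_7 = -3·-101 + -2·45 + 2·-15 + -1·2 = 181
  a_8 = -3·181 + -2·-101 + 2·45 + -1·-15 = -236
  a_9 = -3·-236 + -2·181 + 2·-101 + -1·45 = 99
  a_10 = -3·99 + -2·-236 + 2·181 + -1·-101 = 638
  a_11 = -3·638 + -2·99 + 2·-236 + -1·181 = -2765
  a_12 = -3·-2765 + -2·638 + 2·99 + -1·-236 = 7453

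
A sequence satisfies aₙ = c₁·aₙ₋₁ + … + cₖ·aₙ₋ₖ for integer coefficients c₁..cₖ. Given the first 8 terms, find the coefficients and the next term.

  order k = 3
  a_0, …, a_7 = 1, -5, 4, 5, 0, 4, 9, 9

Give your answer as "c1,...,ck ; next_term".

1,0,1 ; 13

  a_3 = 1·4 + 0·-5 + 1·1 = 5
  a_4 = 1·5 + 0·4 + 1·-5 = 0
  a_5 = 1·0 + 0·5 + 1·4 = 4
  a_6 = 1·4 + 0·0 + 1·5 = 9
  a_7 = 1·9 + 0·4 + 1·0 = 9
  a_8 = 1·9 + 0·9 + 1·4 = 13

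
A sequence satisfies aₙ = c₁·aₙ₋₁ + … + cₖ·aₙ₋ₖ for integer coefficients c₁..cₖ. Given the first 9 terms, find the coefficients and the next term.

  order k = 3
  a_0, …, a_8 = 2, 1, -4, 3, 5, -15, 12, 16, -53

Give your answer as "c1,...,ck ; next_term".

-2,-3,-1 ; 46

  a_3 = -2·-4 + -3·1 + -1·2 = 3
  a_4 = -2·3 + -3·-4 + -1·1 = 5
  a_5 = -2·5 + -3·3 + -1·-4 = -15
  a_6 = -2·-15 + -3·5 + -1·3 = 12
  a_7 = -2·12 + -3·-15 + -1·5 = 16
  a_8 = -2·16 + -3·12 + -1·-15 = -53
  a_9 = -2·-53 + -3·16 + -1·12 = 46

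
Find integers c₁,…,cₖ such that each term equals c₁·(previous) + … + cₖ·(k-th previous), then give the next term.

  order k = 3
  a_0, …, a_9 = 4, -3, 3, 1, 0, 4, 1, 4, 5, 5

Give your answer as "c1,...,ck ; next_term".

0,1,1 ; 9

  a_3 = 0·3 + 1·-3 + 1·4 = 1
  a_4 = 0·1 + 1·3 + 1·-3 = 0
  a_5 = 0·0 + 1·1 + 1·3 = 4
  a_6 = 0·4 + 1·0 + 1·1 = 1
  a_7 = 0·1 + 1·4 + 1·0 = 4
  a_8 = 0·4 + 1·1 + 1·4 = 5
  a_9 = 0·5 + 1·4 + 1·1 = 5
  a_10 = 0·5 + 1·5 + 1·4 = 9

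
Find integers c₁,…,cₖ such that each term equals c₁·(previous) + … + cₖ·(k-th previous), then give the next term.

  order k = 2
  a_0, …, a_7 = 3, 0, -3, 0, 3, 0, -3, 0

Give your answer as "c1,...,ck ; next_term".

  a_2 = 0·0 + -1·3 = -3
  a_3 = 0·-3 + -1·0 = 0
  a_4 = 0·0 + -1·-3 = 3
  a_5 = 0·3 + -1·0 = 0
  a_6 = 0·0 + -1·3 = -3
  a_7 = 0·-3 + -1·0 = 0
  a_8 = 0·0 + -1·-3 = 3

0,-1 ; 3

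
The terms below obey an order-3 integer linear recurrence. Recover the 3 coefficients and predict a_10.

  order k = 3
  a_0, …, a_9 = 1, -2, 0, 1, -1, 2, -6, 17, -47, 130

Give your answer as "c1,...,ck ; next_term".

  a_3 = -3·0 + -1·-2 + -1·1 = 1
  a_4 = -3·1 + -1·0 + -1·-2 = -1
  a_5 = -3·-1 + -1·1 + -1·0 = 2
  a_6 = -3·2 + -1·-1 + -1·1 = -6
  a_7 = -3·-6 + -1·2 + -1·-1 = 17
  a_8 = -3·17 + -1·-6 + -1·2 = -47
  a_9 = -3·-47 + -1·17 + -1·-6 = 130
  a_10 = -3·130 + -1·-47 + -1·17 = -360

-3,-1,-1 ; -360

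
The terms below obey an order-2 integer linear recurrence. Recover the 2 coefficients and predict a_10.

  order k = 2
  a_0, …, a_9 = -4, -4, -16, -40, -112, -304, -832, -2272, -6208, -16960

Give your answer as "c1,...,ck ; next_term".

  a_2 = 2·-4 + 2·-4 = -16
  a_3 = 2·-16 + 2·-4 = -40
  a_4 = 2·-40 + 2·-16 = -112
  a_5 = 2·-112 + 2·-40 = -304
  a_6 = 2·-304 + 2·-112 = -832
  a_7 = 2·-832 + 2·-304 = -2272
  a_8 = 2·-2272 + 2·-832 = -6208
  a_9 = 2·-6208 + 2·-2272 = -16960
  a_10 = 2·-16960 + 2·-6208 = -46336

2,2 ; -46336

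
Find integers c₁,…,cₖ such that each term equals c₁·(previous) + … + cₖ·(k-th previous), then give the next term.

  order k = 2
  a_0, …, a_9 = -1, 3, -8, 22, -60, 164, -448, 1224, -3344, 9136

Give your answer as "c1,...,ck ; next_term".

-2,2 ; -24960

  a_2 = -2·3 + 2·-1 = -8
  a_3 = -2·-8 + 2·3 = 22
  a_4 = -2·22 + 2·-8 = -60
  a_5 = -2·-60 + 2·22 = 164
  a_6 = -2·164 + 2·-60 = -448
  a_7 = -2·-448 + 2·164 = 1224
  a_8 = -2·1224 + 2·-448 = -3344
  a_9 = -2·-3344 + 2·1224 = 9136
  a_10 = -2·9136 + 2·-3344 = -24960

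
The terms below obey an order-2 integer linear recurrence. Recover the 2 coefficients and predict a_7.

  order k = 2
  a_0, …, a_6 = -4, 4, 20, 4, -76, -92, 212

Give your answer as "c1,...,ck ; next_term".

  a_2 = 1·4 + -4·-4 = 20
  a_3 = 1·20 + -4·4 = 4
  a_4 = 1·4 + -4·20 = -76
  a_5 = 1·-76 + -4·4 = -92
  a_6 = 1·-92 + -4·-76 = 212
  a_7 = 1·212 + -4·-92 = 580

1,-4 ; 580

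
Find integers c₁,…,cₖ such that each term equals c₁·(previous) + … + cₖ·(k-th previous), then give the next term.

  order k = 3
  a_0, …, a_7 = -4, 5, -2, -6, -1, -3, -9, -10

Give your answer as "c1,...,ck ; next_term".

  a_3 = 1·-2 + 0·5 + 1·-4 = -6
  a_4 = 1·-6 + 0·-2 + 1·5 = -1
  a_5 = 1·-1 + 0·-6 + 1·-2 = -3
  a_6 = 1·-3 + 0·-1 + 1·-6 = -9
  a_7 = 1·-9 + 0·-3 + 1·-1 = -10
  a_8 = 1·-10 + 0·-9 + 1·-3 = -13

1,0,1 ; -13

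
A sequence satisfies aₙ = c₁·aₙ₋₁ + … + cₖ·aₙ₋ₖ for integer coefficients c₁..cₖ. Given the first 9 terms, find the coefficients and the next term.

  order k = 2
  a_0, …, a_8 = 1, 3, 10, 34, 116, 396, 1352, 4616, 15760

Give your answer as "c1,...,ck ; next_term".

  a_2 = 4·3 + -2·1 = 10
  a_3 = 4·10 + -2·3 = 34
  a_4 = 4·34 + -2·10 = 116
  a_5 = 4·116 + -2·34 = 396
  a_6 = 4·396 + -2·116 = 1352
  a_7 = 4·1352 + -2·396 = 4616
  a_8 = 4·4616 + -2·1352 = 15760
  a_9 = 4·15760 + -2·4616 = 53808

4,-2 ; 53808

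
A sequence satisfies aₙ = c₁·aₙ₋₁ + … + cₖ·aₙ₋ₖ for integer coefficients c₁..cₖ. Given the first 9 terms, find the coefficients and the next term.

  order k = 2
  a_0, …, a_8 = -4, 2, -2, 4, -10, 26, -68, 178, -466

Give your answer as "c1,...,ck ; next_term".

-3,-1 ; 1220

  a_2 = -3·2 + -1·-4 = -2
  a_3 = -3·-2 + -1·2 = 4
  a_4 = -3·4 + -1·-2 = -10
  a_5 = -3·-10 + -1·4 = 26
  a_6 = -3·26 + -1·-10 = -68
  a_7 = -3·-68 + -1·26 = 178
  a_8 = -3·178 + -1·-68 = -466
  a_9 = -3·-466 + -1·178 = 1220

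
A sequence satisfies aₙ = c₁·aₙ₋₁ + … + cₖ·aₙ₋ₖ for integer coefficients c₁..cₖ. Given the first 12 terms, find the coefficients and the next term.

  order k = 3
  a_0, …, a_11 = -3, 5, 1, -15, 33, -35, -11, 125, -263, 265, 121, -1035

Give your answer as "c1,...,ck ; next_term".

  a_3 = -2·1 + -2·5 + 1·-3 = -15
  a_4 = -2·-15 + -2·1 + 1·5 = 33
  a_5 = -2·33 + -2·-15 + 1·1 = -35
  a_6 = -2·-35 + -2·33 + 1·-15 = -11
  a_7 = -2·-11 + -2·-35 + 1·33 = 125
  a_8 = -2·125 + -2·-11 + 1·-35 = -263
  a_9 = -2·-263 + -2·125 + 1·-11 = 265
  a_10 = -2·265 + -2·-263 + 1·125 = 121
  a_11 = -2·121 + -2·265 + 1·-263 = -1035
  a_12 = -2·-1035 + -2·121 + 1·265 = 2093

-2,-2,1 ; 2093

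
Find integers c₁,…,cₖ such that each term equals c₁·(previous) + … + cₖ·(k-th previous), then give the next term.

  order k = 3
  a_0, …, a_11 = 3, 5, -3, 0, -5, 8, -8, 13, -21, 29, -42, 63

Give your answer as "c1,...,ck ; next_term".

  a_3 = -1·-3 + 0·5 + -1·3 = 0
  a_4 = -1·0 + 0·-3 + -1·5 = -5
  a_5 = -1·-5 + 0·0 + -1·-3 = 8
  a_6 = -1·8 + 0·-5 + -1·0 = -8
  a_7 = -1·-8 + 0·8 + -1·-5 = 13
  a_8 = -1·13 + 0·-8 + -1·8 = -21
  a_9 = -1·-21 + 0·13 + -1·-8 = 29
  a_10 = -1·29 + 0·-21 + -1·13 = -42
  a_11 = -1·-42 + 0·29 + -1·-21 = 63
  a_12 = -1·63 + 0·-42 + -1·29 = -92

-1,0,-1 ; -92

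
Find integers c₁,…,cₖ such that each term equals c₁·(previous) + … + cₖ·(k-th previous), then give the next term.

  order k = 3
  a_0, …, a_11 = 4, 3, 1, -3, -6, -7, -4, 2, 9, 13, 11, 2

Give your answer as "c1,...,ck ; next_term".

  a_3 = 1·1 + 0·3 + -1·4 = -3
  a_4 = 1·-3 + 0·1 + -1·3 = -6
  a_5 = 1·-6 + 0·-3 + -1·1 = -7
  a_6 = 1·-7 + 0·-6 + -1·-3 = -4
  a_7 = 1·-4 + 0·-7 + -1·-6 = 2
  a_8 = 1·2 + 0·-4 + -1·-7 = 9
  a_9 = 1·9 + 0·2 + -1·-4 = 13
  a_10 = 1·13 + 0·9 + -1·2 = 11
  a_11 = 1·11 + 0·13 + -1·9 = 2
  a_12 = 1·2 + 0·11 + -1·13 = -11

1,0,-1 ; -11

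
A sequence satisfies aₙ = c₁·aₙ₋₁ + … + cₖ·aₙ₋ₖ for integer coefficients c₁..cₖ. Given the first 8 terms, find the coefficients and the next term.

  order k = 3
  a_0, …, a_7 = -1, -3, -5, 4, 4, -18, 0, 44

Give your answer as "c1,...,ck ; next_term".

0,-2,2 ; -36

  a_3 = 0·-5 + -2·-3 + 2·-1 = 4
  a_4 = 0·4 + -2·-5 + 2·-3 = 4
  a_5 = 0·4 + -2·4 + 2·-5 = -18
  a_6 = 0·-18 + -2·4 + 2·4 = 0
  a_7 = 0·0 + -2·-18 + 2·4 = 44
  a_8 = 0·44 + -2·0 + 2·-18 = -36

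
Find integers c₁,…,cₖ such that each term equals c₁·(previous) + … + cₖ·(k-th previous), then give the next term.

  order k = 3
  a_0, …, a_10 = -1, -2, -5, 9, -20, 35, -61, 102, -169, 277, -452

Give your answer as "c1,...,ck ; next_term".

  a_3 = -2·-5 + 0·-2 + 1·-1 = 9
  a_4 = -2·9 + 0·-5 + 1·-2 = -20
  a_5 = -2·-20 + 0·9 + 1·-5 = 35
  a_6 = -2·35 + 0·-20 + 1·9 = -61
  a_7 = -2·-61 + 0·35 + 1·-20 = 102
  a_8 = -2·102 + 0·-61 + 1·35 = -169
  a_9 = -2·-169 + 0·102 + 1·-61 = 277
  a_10 = -2·277 + 0·-169 + 1·102 = -452
  a_11 = -2·-452 + 0·277 + 1·-169 = 735

-2,0,1 ; 735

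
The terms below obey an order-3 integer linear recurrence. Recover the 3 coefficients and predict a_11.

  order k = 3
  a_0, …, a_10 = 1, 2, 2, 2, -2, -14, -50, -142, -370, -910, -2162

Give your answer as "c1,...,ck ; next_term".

  a_3 = 3·2 + 0·2 + -4·1 = 2
  a_4 = 3·2 + 0·2 + -4·2 = -2
  a_5 = 3·-2 + 0·2 + -4·2 = -14
  a_6 = 3·-14 + 0·-2 + -4·2 = -50
  a_7 = 3·-50 + 0·-14 + -4·-2 = -142
  a_8 = 3·-142 + 0·-50 + -4·-14 = -370
  a_9 = 3·-370 + 0·-142 + -4·-50 = -910
  a_10 = 3·-910 + 0·-370 + -4·-142 = -2162
  a_11 = 3·-2162 + 0·-910 + -4·-370 = -5006

3,0,-4 ; -5006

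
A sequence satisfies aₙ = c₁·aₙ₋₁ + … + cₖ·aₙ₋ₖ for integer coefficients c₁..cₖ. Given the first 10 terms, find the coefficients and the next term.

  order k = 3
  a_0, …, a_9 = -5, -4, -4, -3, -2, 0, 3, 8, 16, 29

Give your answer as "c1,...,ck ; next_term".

  a_3 = 2·-4 + 0·-4 + -1·-5 = -3
  a_4 = 2·-3 + 0·-4 + -1·-4 = -2
  a_5 = 2·-2 + 0·-3 + -1·-4 = 0
  a_6 = 2·0 + 0·-2 + -1·-3 = 3
  a_7 = 2·3 + 0·0 + -1·-2 = 8
  a_8 = 2·8 + 0·3 + -1·0 = 16
  a_9 = 2·16 + 0·8 + -1·3 = 29
  a_10 = 2·29 + 0·16 + -1·8 = 50

2,0,-1 ; 50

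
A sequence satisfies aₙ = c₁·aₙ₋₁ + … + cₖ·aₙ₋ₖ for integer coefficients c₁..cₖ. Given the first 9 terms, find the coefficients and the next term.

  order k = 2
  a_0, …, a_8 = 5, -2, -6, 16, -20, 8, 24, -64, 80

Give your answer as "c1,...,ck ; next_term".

  a_2 = -2·-2 + -2·5 = -6
  a_3 = -2·-6 + -2·-2 = 16
  a_4 = -2·16 + -2·-6 = -20
  a_5 = -2·-20 + -2·16 = 8
  a_6 = -2·8 + -2·-20 = 24
  a_7 = -2·24 + -2·8 = -64
  a_8 = -2·-64 + -2·24 = 80
  a_9 = -2·80 + -2·-64 = -32

-2,-2 ; -32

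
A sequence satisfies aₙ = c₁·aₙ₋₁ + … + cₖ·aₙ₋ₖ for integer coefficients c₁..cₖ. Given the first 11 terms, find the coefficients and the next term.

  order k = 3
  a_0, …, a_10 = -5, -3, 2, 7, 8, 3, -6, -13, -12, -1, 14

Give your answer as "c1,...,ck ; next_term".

0,1,-2 ; 23

  a_3 = 0·2 + 1·-3 + -2·-5 = 7
  a_4 = 0·7 + 1·2 + -2·-3 = 8
  a_5 = 0·8 + 1·7 + -2·2 = 3
  a_6 = 0·3 + 1·8 + -2·7 = -6
  a_7 = 0·-6 + 1·3 + -2·8 = -13
  a_8 = 0·-13 + 1·-6 + -2·3 = -12
  a_9 = 0·-12 + 1·-13 + -2·-6 = -1
  a_10 = 0·-1 + 1·-12 + -2·-13 = 14
  a_11 = 0·14 + 1·-1 + -2·-12 = 23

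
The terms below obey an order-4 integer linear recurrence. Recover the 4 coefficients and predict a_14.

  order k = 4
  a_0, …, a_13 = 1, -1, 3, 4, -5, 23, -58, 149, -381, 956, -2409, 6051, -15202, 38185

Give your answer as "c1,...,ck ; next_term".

  a_4 = -2·4 + 2·3 + 1·-1 + -2·1 = -5
  a_5 = -2·-5 + 2·4 + 1·3 + -2·-1 = 23
  a_6 = -2·23 + 2·-5 + 1·4 + -2·3 = -58
  a_7 = -2·-58 + 2·23 + 1·-5 + -2·4 = 149
  a_8 = -2·149 + 2·-58 + 1·23 + -2·-5 = -381
  a_9 = -2·-381 + 2·149 + 1·-58 + -2·23 = 956
  a_10 = -2·956 + 2·-381 + 1·149 + -2·-58 = -2409
  a_11 = -2·-2409 + 2·956 + 1·-381 + -2·149 = 6051
  a_12 = -2·6051 + 2·-2409 + 1·956 + -2·-381 = -15202
  a_13 = -2·-15202 + 2·6051 + 1·-2409 + -2·956 = 38185
  a_14 = -2·38185 + 2·-15202 + 1·6051 + -2·-2409 = -95905

-2,2,1,-2 ; -95905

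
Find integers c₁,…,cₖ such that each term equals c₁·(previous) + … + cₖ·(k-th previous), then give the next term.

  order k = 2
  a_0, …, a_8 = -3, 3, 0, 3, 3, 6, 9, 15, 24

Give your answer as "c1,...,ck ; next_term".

1,1 ; 39

  a_2 = 1·3 + 1·-3 = 0
  a_3 = 1·0 + 1·3 = 3
  a_4 = 1·3 + 1·0 = 3
  a_5 = 1·3 + 1·3 = 6
  a_6 = 1·6 + 1·3 = 9
  a_7 = 1·9 + 1·6 = 15
  a_8 = 1·15 + 1·9 = 24
  a_9 = 1·24 + 1·15 = 39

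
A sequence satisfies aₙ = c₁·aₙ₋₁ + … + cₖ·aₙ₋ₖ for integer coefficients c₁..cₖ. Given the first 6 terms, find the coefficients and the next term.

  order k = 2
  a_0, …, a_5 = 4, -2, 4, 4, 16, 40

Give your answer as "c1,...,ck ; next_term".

  a_2 = 2·-2 + 2·4 = 4
  a_3 = 2·4 + 2·-2 = 4
  a_4 = 2·4 + 2·4 = 16
  a_5 = 2·16 + 2·4 = 40
  a_6 = 2·40 + 2·16 = 112

2,2 ; 112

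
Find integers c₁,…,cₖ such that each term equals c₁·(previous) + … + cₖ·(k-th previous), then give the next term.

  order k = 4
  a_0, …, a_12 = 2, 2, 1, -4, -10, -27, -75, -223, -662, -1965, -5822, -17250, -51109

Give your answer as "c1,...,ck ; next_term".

3,0,-1,2 ; -151435

  a_4 = 3·-4 + 0·1 + -1·2 + 2·2 = -10
  a_5 = 3·-10 + 0·-4 + -1·1 + 2·2 = -27
  a_6 = 3·-27 + 0·-10 + -1·-4 + 2·1 = -75
  a_7 = 3·-75 + 0·-27 + -1·-10 + 2·-4 = -223
  a_8 = 3·-223 + 0·-75 + -1·-27 + 2·-10 = -662
  a_9 = 3·-662 + 0·-223 + -1·-75 + 2·-27 = -1965
  a_10 = 3·-1965 + 0·-662 + -1·-223 + 2·-75 = -5822
  a_11 = 3·-5822 + 0·-1965 + -1·-662 + 2·-223 = -17250
  a_12 = 3·-17250 + 0·-5822 + -1·-1965 + 2·-662 = -51109
  a_13 = 3·-51109 + 0·-17250 + -1·-5822 + 2·-1965 = -151435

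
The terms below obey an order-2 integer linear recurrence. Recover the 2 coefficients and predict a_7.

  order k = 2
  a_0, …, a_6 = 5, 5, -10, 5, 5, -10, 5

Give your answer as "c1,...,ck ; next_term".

  a_2 = -1·5 + -1·5 = -10
  a_3 = -1·-10 + -1·5 = 5
  a_4 = -1·5 + -1·-10 = 5
  a_5 = -1·5 + -1·5 = -10
  a_6 = -1·-10 + -1·5 = 5
  a_7 = -1·5 + -1·-10 = 5

-1,-1 ; 5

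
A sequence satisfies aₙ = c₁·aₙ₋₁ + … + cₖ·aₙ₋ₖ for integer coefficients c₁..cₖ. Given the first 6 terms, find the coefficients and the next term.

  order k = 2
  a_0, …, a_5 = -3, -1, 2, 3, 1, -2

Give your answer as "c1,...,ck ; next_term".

1,-1 ; -3

  a_2 = 1·-1 + -1·-3 = 2
  a_3 = 1·2 + -1·-1 = 3
  a_4 = 1·3 + -1·2 = 1
  a_5 = 1·1 + -1·3 = -2
  a_6 = 1·-2 + -1·1 = -3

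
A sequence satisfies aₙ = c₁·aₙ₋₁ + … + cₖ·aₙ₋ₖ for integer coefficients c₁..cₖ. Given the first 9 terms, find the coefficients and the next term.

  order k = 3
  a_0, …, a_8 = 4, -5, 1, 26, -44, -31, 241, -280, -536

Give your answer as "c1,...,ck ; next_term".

-1,-3,3 ; 2099

  a_3 = -1·1 + -3·-5 + 3·4 = 26
  a_4 = -1·26 + -3·1 + 3·-5 = -44
  a_5 = -1·-44 + -3·26 + 3·1 = -31
  a_6 = -1·-31 + -3·-44 + 3·26 = 241
  a_7 = -1·241 + -3·-31 + 3·-44 = -280
  a_8 = -1·-280 + -3·241 + 3·-31 = -536
  a_9 = -1·-536 + -3·-280 + 3·241 = 2099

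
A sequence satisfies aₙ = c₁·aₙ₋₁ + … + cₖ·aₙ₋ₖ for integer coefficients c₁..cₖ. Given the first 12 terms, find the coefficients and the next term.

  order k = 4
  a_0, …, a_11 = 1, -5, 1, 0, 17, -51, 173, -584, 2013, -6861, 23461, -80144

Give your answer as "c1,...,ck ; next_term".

  a_4 = -2·0 + 4·1 + -2·-5 + 3·1 = 17
  a_5 = -2·17 + 4·0 + -2·1 + 3·-5 = -51
  a_6 = -2·-51 + 4·17 + -2·0 + 3·1 = 173
  a_7 = -2·173 + 4·-51 + -2·17 + 3·0 = -584
  a_8 = -2·-584 + 4·173 + -2·-51 + 3·17 = 2013
  a_9 = -2·2013 + 4·-584 + -2·173 + 3·-51 = -6861
  a_10 = -2·-6861 + 4·2013 + -2·-584 + 3·173 = 23461
  a_11 = -2·23461 + 4·-6861 + -2·2013 + 3·-584 = -80144
  a_12 = -2·-80144 + 4·23461 + -2·-6861 + 3·2013 = 273893

-2,4,-2,3 ; 273893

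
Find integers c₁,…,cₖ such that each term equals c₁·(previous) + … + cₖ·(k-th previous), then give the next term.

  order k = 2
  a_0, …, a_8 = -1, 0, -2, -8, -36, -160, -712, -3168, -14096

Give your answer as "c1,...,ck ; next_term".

  a_2 = 4·0 + 2·-1 = -2
  a_3 = 4·-2 + 2·0 = -8
  a_4 = 4·-8 + 2·-2 = -36
  a_5 = 4·-36 + 2·-8 = -160
  a_6 = 4·-160 + 2·-36 = -712
  a_7 = 4·-712 + 2·-160 = -3168
  a_8 = 4·-3168 + 2·-712 = -14096
  a_9 = 4·-14096 + 2·-3168 = -62720

4,2 ; -62720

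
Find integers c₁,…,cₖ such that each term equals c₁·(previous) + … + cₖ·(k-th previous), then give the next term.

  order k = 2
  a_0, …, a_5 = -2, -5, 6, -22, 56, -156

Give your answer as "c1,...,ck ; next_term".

-2,2 ; 424

  a_2 = -2·-5 + 2·-2 = 6
  a_3 = -2·6 + 2·-5 = -22
  a_4 = -2·-22 + 2·6 = 56
  a_5 = -2·56 + 2·-22 = -156
  a_6 = -2·-156 + 2·56 = 424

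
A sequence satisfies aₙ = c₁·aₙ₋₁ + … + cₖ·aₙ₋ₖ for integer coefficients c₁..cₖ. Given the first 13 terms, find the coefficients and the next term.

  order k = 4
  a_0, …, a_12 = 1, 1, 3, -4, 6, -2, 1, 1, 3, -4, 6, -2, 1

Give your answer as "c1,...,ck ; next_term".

  a_4 = -1·-4 + 0·3 + 1·1 + 1·1 = 6
  a_5 = -1·6 + 0·-4 + 1·3 + 1·1 = -2
  a_6 = -1·-2 + 0·6 + 1·-4 + 1·3 = 1
  a_7 = -1·1 + 0·-2 + 1·6 + 1·-4 = 1
  a_8 = -1·1 + 0·1 + 1·-2 + 1·6 = 3
  a_9 = -1·3 + 0·1 + 1·1 + 1·-2 = -4
  a_10 = -1·-4 + 0·3 + 1·1 + 1·1 = 6
  a_11 = -1·6 + 0·-4 + 1·3 + 1·1 = -2
  a_12 = -1·-2 + 0·6 + 1·-4 + 1·3 = 1
  a_13 = -1·1 + 0·-2 + 1·6 + 1·-4 = 1

-1,0,1,1 ; 1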